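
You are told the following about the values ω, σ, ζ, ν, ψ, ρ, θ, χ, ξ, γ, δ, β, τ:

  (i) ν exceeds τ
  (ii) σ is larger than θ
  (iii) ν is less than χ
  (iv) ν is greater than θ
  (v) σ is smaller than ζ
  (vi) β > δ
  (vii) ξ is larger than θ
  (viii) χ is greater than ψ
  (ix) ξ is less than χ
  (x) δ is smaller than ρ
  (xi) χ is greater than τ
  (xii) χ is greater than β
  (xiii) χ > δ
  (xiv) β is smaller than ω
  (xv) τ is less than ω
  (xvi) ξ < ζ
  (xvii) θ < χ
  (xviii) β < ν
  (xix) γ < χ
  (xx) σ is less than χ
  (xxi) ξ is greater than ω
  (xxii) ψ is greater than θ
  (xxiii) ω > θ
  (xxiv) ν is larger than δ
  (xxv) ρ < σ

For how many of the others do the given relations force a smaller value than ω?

4

The elements the relations force below ω are δ, θ, τ, β — no chain reaches any other.
That is 4.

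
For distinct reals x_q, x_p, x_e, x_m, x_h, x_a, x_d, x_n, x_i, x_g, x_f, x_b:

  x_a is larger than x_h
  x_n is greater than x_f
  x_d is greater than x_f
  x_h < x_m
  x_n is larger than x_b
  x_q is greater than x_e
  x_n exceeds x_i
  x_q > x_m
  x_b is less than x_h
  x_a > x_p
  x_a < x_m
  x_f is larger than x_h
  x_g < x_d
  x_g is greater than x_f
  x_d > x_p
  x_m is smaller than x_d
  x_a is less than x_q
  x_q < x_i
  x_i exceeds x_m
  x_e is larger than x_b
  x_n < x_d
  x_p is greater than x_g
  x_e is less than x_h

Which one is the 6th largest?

The consecutive relations fix a unique order: x_b < x_e < x_h < x_f < x_g < x_p < x_a < x_m < x_q < x_i < x_n < x_d.
Counting 6 from the largest end gives x_a.

x_a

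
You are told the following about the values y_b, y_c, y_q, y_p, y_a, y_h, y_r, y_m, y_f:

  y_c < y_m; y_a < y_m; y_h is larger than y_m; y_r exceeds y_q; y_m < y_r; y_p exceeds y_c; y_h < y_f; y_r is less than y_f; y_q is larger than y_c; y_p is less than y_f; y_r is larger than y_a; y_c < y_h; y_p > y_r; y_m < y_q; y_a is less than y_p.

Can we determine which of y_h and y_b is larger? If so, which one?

Following every chain through y_h: above y_h we get y_f; below y_h we get y_c, y_a, y_m.
y_b is not reached, and no chain runs the other way from y_b to y_h.
So the given relations leave the order of y_h and y_b undetermined.

undetermined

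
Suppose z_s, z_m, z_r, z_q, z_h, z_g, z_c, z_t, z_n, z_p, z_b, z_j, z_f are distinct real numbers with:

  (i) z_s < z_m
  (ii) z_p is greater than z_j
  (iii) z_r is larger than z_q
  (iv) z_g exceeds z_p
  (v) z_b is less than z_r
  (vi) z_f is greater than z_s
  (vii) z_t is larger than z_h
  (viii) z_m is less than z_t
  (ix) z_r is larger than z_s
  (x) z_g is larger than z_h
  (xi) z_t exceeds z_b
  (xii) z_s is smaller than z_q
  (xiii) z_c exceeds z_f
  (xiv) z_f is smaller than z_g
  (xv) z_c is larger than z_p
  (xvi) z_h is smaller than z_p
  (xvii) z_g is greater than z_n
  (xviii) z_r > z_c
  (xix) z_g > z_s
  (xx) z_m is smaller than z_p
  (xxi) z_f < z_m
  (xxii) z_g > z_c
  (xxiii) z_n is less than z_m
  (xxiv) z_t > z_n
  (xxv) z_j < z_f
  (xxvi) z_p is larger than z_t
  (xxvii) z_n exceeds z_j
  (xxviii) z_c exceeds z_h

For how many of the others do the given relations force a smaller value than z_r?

The elements the relations force below z_r are z_s, z_j, z_f, z_b, z_h, z_n, z_m, z_t, z_p, z_q, z_c — no chain reaches any other.
That is 11.

11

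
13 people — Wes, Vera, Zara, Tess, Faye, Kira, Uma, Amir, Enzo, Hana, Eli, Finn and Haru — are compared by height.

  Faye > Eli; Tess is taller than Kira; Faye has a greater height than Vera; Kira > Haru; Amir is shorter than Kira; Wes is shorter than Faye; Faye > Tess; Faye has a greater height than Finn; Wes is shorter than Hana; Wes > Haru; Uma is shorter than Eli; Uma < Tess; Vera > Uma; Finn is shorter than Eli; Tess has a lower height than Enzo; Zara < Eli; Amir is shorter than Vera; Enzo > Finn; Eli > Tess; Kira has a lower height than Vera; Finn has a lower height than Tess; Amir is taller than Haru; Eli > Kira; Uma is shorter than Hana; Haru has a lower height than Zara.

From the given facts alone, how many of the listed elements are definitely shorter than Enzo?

6

The elements the relations force below Enzo are Haru, Amir, Uma, Kira, Finn, Tess — no chain reaches any other.
That is 6.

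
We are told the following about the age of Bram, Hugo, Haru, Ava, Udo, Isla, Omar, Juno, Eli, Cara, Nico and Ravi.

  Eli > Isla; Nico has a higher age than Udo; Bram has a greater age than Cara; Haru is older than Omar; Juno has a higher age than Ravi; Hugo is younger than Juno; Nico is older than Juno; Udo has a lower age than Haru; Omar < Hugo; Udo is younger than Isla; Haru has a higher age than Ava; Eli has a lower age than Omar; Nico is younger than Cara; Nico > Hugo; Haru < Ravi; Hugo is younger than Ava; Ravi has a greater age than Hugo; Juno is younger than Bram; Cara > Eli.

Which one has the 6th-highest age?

Haru

Piecing the relations together gives one ordering: Udo < Isla < Eli < Omar < Hugo < Ava < Haru < Ravi < Juno < Nico < Cara < Bram.
Counting 6 from the largest end gives Haru.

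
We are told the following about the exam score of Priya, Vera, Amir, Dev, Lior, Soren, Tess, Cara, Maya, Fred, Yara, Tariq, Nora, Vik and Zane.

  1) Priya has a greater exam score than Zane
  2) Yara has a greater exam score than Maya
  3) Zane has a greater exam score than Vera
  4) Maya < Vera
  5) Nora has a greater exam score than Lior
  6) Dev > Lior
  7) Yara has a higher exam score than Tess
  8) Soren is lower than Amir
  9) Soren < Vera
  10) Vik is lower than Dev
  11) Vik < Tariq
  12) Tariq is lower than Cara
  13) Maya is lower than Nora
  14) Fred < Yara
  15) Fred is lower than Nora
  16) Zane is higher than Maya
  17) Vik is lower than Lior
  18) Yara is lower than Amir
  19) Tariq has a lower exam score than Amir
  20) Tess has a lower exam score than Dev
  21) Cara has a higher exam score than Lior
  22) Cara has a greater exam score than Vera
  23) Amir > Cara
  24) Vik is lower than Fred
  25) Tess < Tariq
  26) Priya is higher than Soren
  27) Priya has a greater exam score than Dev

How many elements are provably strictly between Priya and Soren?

Chaining upward from Soren reaches: Vera, Cara, Zane, Amir.
Chaining downward from Priya reaches: Vik, Tess, Lior, Maya, Vera, Dev, Zane.
Strictly between Soren and Priya are those in both lists: Vera, Zane — 2 elements.

2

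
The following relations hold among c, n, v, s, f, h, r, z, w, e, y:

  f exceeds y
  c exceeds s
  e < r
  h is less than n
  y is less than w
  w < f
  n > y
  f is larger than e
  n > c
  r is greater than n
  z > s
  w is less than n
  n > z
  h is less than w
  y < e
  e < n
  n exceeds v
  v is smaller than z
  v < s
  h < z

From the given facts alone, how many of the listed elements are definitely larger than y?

Directly above y: e, w, n, f.
One step further: r (5 so far).
Nothing else is reachable above y; 5 in all.

5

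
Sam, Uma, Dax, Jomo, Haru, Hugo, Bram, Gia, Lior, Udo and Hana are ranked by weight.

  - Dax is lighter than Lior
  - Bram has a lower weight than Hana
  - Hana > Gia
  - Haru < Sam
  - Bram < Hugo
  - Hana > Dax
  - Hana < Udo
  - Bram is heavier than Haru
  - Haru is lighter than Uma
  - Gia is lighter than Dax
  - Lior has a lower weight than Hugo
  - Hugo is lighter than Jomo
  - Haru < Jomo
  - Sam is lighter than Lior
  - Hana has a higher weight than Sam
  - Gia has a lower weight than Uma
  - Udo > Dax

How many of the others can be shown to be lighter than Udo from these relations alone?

6

From Udo the given relations immediately reach Dax, Hana.
From those, Gia, Bram, Sam — 5 in total.
From those, Haru — 6 in total.
Nothing else is reachable below Udo; 6 in all.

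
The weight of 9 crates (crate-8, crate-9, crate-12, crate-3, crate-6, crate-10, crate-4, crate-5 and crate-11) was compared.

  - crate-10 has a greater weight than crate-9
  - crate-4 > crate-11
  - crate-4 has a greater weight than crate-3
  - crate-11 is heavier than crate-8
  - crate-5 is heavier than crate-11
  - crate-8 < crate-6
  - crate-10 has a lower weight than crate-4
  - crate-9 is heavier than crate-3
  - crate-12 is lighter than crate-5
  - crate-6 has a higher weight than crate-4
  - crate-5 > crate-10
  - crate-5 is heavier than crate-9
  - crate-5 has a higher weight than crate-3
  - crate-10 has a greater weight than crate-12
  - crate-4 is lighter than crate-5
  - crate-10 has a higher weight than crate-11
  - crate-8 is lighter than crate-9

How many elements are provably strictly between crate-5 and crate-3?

Chaining upward from crate-3 reaches: crate-9, crate-10, crate-4, crate-6.
Chaining downward from crate-5 reaches: crate-8, crate-12, crate-9, crate-11, crate-10, crate-4.
Strictly between crate-3 and crate-5 are those in both lists: crate-9, crate-10, crate-4 — 3 elements.

3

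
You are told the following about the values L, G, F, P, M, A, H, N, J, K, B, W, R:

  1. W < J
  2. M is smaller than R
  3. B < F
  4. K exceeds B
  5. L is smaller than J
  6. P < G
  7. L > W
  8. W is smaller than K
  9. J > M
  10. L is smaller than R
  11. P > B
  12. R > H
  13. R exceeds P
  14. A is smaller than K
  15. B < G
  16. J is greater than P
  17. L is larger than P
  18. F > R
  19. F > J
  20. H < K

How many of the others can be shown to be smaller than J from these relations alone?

5

The elements the relations force below J are B, P, M, W, L — no chain reaches any other.
That is 5.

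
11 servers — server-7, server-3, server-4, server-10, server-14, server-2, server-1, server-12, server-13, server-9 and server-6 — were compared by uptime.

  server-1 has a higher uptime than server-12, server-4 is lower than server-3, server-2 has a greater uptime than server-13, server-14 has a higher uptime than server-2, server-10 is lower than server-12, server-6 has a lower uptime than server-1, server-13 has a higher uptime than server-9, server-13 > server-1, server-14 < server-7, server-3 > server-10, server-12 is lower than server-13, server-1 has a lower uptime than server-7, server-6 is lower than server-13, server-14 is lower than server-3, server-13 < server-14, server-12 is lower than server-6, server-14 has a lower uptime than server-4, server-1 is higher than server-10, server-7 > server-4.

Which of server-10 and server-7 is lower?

server-10

server-10 < server-12 and server-12 < server-6 give server-10 < server-6.
With server-6 < server-1: server-10 < server-12 < server-6 < server-1.
Then server-1 < server-13 extends the chain to server-13.
Then server-13 < server-2 extends the chain to server-2.
With server-2 < server-14: server-10 < server-12 < server-6 < server-1 < server-13 < server-2 < server-14.
With server-14 < server-4: server-10 < server-12 < server-6 < server-1 < server-13 < server-2 < server-14 < server-4.
Then server-4 < server-7 extends the chain to server-7.
So server-10 < server-7; server-10 is the lower of the two.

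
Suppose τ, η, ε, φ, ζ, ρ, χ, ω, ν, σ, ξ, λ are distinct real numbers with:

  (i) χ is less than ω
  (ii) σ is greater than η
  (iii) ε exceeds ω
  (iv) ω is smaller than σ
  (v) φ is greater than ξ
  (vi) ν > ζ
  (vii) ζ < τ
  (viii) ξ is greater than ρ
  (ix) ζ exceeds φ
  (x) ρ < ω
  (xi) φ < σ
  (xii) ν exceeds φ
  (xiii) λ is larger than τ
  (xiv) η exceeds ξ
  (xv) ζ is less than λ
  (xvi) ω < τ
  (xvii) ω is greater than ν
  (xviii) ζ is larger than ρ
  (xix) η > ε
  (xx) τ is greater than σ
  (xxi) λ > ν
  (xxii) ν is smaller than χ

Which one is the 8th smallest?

The consecutive relations fix a unique order: ρ < ξ < φ < ζ < ν < χ < ω < ε < η < σ < τ < λ.
The 8th smallest is ε.

ε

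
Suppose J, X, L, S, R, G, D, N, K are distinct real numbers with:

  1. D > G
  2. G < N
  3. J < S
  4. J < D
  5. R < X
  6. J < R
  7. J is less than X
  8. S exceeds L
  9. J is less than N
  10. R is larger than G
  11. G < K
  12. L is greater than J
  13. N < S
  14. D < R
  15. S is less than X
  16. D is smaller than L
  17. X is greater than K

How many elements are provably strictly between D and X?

3

Chaining upward from D reaches: R, L, S.
Chaining downward from X reaches: J, G, R, N, K, L, S.
Strictly between D and X are those in both lists: R, L, S — 3 elements.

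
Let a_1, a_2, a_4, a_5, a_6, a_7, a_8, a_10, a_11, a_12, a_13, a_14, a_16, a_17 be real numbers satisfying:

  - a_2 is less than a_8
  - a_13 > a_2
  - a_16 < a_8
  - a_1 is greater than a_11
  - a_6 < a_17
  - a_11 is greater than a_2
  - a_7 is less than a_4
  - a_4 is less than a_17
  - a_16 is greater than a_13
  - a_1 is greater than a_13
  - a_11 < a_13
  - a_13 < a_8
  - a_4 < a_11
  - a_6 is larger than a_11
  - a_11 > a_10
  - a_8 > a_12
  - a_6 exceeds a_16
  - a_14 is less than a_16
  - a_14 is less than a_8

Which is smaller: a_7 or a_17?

a_7 < a_4 and a_4 < a_11 give a_7 < a_11.
With a_11 < a_13: a_7 < a_4 < a_11 < a_13.
Then a_13 < a_16 extends the chain to a_16.
With a_16 < a_6: a_7 < a_4 < a_11 < a_13 < a_16 < a_6.
With a_6 < a_17: a_7 < a_4 < a_11 < a_13 < a_16 < a_6 < a_17.
So a_7 < a_17; a_7 is the smaller of the two.

a_7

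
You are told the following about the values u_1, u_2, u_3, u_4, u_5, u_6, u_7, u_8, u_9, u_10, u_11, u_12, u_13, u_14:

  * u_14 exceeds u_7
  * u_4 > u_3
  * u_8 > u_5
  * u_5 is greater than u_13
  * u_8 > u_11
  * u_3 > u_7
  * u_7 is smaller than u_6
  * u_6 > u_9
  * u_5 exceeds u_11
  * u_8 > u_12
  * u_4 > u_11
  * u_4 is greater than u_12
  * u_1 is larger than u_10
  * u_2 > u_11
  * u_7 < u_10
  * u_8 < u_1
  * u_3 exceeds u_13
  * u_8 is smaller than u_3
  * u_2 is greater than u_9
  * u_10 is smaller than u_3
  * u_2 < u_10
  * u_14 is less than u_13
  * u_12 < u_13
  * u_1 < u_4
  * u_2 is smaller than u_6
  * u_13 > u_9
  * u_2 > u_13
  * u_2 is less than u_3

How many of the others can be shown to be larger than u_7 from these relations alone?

From u_7 the given relations immediately reach u_14, u_10, u_6, u_3.
From those, u_13, u_1, u_4 — 7 in total.
From those, u_5, u_2 — 9 in total.
From those, u_8 — 10 in total.
Nothing else is reachable above u_7; 10 in all.

10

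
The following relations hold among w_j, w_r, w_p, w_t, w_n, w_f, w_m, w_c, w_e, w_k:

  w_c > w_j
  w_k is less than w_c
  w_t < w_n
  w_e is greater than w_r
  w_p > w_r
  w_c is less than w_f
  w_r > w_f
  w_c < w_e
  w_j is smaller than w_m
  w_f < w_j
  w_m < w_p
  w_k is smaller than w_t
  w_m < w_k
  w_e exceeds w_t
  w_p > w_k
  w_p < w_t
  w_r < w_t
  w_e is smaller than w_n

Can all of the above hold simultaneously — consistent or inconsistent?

inconsistent

Chaining the given relations yields w_j < w_m < w_k < w_c < w_f, so w_j < w_f. But one relation states w_f < w_j. These cannot both hold.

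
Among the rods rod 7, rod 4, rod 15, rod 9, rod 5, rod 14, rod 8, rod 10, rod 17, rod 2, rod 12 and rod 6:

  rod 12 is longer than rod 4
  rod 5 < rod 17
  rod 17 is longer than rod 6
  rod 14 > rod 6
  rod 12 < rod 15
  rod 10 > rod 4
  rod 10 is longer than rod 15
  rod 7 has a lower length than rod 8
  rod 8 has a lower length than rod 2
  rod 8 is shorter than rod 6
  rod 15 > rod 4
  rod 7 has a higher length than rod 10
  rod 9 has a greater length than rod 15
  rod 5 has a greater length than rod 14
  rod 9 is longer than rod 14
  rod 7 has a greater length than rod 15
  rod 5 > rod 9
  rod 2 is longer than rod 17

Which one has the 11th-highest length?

The consecutive relations fix a unique order: rod 4 < rod 12 < rod 15 < rod 10 < rod 7 < rod 8 < rod 6 < rod 14 < rod 9 < rod 5 < rod 17 < rod 2.
Counting 11 from the largest end gives rod 12.

rod 12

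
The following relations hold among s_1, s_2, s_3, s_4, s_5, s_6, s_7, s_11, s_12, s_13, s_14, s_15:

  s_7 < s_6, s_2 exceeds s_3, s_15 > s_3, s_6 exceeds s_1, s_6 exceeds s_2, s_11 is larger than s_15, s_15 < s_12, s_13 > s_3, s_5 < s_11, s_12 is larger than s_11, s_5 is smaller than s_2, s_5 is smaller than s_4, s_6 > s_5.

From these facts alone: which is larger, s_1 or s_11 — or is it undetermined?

undetermined

Following every chain through s_1: above s_1 we get s_6.
s_11 is not reached, and no chain runs the other way from s_11 to s_1.
So the given relations leave the order of s_1 and s_11 undetermined.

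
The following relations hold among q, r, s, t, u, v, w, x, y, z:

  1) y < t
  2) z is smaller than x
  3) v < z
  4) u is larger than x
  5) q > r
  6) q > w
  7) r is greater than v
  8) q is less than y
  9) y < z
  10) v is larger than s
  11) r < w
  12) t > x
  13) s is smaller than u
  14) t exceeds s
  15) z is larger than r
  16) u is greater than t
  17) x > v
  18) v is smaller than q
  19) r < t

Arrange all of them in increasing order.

s < v < r < w < q < y < z < x < t < u

Nothing is placed below s, so it is least; from there s < v; v < r; r < w; w < q; q < y; y < z; z < x; x < t; t < u, each given directly.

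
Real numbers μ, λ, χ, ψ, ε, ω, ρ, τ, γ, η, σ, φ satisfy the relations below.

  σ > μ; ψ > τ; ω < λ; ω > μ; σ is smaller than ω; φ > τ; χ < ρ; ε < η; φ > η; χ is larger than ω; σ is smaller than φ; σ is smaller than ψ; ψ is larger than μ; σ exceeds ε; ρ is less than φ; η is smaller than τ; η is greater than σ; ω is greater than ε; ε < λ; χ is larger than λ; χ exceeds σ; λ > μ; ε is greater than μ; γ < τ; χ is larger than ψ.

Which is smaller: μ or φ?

μ

Link the given pairs in sequence: μ < ε; ε < η; η < τ; τ < ψ; ψ < χ; χ < ρ; ρ < φ.
Together: μ < ε < η < τ < ψ < χ < ρ < φ.
So μ < φ; μ is the smaller of the two.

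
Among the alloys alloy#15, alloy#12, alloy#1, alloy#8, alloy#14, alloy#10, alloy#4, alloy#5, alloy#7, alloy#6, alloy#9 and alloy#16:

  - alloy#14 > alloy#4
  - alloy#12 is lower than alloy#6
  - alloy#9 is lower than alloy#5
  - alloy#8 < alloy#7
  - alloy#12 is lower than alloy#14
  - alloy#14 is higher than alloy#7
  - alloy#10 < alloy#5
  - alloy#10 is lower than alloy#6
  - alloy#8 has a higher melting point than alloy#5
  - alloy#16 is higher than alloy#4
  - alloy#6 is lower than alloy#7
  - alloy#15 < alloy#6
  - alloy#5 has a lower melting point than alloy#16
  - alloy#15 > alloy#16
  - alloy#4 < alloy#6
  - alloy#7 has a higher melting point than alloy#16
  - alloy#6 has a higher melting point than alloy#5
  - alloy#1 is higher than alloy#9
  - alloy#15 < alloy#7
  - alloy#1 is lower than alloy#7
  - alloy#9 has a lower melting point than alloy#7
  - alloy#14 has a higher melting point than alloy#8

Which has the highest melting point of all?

alloy#14

Chaining downward from alloy#14: directly below it, alloy#8, alloy#4, alloy#12, alloy#7; then alloy#9, alloy#5, alloy#1, alloy#16, alloy#15, alloy#6; then alloy#10.
That covers every other element, and nothing is given above alloy#14, so alloy#14 is the highest melting point.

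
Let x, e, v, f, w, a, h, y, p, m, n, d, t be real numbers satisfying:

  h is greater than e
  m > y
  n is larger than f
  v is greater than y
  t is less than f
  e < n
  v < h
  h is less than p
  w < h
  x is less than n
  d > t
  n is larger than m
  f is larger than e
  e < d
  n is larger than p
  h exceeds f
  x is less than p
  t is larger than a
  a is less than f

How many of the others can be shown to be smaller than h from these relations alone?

Directly below h: w, e, v, f.
One step further: a, y, t (7 so far).
Nothing else is reachable below h; 7 in all.

7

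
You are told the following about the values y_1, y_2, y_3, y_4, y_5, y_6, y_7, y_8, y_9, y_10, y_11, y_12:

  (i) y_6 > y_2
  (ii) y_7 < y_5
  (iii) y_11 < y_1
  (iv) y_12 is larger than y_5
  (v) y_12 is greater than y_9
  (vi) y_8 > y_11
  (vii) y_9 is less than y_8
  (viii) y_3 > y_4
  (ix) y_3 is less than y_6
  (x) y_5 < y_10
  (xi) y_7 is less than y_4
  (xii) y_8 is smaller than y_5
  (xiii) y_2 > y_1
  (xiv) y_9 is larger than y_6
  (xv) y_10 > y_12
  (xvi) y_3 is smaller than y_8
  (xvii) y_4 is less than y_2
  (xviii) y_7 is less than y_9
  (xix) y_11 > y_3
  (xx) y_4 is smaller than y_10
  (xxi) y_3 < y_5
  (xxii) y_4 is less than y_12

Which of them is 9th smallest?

Piecing the relations together gives one ordering: y_7 < y_4 < y_3 < y_11 < y_1 < y_2 < y_6 < y_9 < y_8 < y_5 < y_12 < y_10.
Counting 9 from the smallest end gives y_8.

y_8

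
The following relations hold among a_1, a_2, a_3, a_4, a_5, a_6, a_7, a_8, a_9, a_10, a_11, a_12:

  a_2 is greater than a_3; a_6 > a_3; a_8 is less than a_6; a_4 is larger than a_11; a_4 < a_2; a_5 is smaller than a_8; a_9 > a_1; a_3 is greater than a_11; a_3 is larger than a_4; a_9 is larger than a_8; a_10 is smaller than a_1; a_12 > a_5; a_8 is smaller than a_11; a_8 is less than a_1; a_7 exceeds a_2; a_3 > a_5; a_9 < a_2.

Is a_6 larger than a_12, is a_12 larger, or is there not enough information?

undetermined

Following every chain through a_12: below a_12 we get a_5.
a_6 is not reached, and no chain runs the other way from a_6 to a_12.
So the given relations leave the order of a_12 and a_6 undetermined.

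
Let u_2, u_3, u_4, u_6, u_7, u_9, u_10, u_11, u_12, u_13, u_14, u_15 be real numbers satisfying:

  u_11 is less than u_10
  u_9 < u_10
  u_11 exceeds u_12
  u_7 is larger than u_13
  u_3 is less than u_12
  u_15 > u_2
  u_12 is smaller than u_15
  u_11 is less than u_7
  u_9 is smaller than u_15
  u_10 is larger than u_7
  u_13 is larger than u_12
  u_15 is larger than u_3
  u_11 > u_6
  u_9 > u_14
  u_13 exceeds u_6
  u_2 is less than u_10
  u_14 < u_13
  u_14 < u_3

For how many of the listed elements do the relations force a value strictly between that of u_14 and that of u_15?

3

The relations place u_14 below u_15. An element lies strictly between them when it is forced above u_14 and also forced below u_15.
Above u_14: {u_3, u_9, u_12, u_11, u_13, u_7, u_10}. Below u_15: {u_2, u_3, u_9, u_12}.
Intersection: {u_3, u_9, u_12} — 3.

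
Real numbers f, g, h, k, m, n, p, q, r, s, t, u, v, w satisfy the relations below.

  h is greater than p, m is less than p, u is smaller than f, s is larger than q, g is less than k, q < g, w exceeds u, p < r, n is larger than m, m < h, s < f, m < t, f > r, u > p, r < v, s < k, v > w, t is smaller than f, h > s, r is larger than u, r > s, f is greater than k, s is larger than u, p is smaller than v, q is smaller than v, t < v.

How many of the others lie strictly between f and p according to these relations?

The relations place p below f. An element lies strictly between them when it is forced above p and also forced below f.
Above p: {u, s, r, w, k, h, v}. Below f: {m, q, u, s, r, t, g, k}.
Intersection: {u, s, r, k} — 4.

4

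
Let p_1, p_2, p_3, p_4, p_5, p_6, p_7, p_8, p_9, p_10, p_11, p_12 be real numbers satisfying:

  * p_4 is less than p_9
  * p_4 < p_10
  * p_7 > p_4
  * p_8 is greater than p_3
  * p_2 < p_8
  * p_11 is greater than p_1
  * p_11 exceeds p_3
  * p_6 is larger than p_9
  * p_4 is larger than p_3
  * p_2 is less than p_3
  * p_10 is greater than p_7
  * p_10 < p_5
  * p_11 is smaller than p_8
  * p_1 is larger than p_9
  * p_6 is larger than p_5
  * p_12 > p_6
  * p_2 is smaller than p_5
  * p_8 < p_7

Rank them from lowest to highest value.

p_2 < p_3 < p_4 < p_9 < p_1 < p_11 < p_8 < p_7 < p_10 < p_5 < p_6 < p_12

The consecutive links are each given: p_2 < p_3; p_3 < p_4; p_4 < p_9; p_9 < p_1; p_1 < p_11; p_11 < p_8; p_8 < p_7; p_7 < p_10; p_10 < p_5; p_5 < p_6; p_6 < p_12.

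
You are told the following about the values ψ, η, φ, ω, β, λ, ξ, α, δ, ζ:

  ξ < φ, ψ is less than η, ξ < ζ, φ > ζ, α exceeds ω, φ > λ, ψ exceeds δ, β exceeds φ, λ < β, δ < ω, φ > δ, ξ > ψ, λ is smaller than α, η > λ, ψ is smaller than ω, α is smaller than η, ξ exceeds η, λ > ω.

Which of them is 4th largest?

ξ

Piecing the relations together gives one ordering: δ < ψ < ω < λ < α < η < ξ < ζ < φ < β.
The 4th largest is ξ.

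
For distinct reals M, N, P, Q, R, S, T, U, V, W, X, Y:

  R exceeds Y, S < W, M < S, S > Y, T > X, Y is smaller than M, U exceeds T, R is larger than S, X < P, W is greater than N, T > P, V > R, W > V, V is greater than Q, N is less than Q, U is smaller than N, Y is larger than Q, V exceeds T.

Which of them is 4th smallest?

Chaining the given pairs: X < P < T < U < N < Q < Y < M < S < R < V < W.
The 4th smallest is U.

U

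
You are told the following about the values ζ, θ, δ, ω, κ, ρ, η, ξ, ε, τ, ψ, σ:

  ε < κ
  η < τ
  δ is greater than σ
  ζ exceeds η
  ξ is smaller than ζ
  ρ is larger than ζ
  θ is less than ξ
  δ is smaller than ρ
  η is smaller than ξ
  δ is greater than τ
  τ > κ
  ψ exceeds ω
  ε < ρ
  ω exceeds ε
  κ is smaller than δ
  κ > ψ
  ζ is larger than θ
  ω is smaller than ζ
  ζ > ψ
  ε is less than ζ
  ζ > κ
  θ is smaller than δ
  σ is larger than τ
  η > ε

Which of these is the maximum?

Chaining downward from ρ: directly below it, ε, ζ, δ; then θ, η, ω, ξ, ψ, κ, τ, σ.
That covers every other element, and nothing is given above ρ, so ρ is the maximum.

ρ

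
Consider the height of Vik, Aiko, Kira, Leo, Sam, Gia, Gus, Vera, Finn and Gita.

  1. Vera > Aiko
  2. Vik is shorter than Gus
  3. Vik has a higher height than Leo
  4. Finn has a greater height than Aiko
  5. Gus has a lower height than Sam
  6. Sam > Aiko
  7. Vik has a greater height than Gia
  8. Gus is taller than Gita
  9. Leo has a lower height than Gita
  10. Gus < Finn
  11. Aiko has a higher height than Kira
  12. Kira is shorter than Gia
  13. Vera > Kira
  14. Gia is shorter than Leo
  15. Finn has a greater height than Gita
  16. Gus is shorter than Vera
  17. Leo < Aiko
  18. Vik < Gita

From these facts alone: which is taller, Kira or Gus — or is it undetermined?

Link the given pairs in sequence: Kira < Gia; Gia < Leo; Leo < Vik; Vik < Gita; Gita < Gus.
Chaining these gives Kira < Gia < Leo < Vik < Gita < Gus.
So Gus is taller.

Gus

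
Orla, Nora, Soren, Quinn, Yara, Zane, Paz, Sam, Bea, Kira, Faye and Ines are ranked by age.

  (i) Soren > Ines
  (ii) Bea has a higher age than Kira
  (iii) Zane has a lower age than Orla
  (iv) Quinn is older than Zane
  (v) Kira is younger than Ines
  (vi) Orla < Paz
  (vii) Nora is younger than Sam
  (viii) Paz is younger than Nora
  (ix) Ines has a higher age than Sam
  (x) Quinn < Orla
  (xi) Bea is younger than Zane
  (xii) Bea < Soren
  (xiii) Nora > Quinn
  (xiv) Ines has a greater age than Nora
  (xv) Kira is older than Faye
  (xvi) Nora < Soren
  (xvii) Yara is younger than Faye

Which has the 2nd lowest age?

Faye

Chaining the given pairs: Yara < Faye < Kira < Bea < Zane < Quinn < Orla < Paz < Nora < Sam < Ines < Soren.
Counting 2 from the smallest end gives Faye.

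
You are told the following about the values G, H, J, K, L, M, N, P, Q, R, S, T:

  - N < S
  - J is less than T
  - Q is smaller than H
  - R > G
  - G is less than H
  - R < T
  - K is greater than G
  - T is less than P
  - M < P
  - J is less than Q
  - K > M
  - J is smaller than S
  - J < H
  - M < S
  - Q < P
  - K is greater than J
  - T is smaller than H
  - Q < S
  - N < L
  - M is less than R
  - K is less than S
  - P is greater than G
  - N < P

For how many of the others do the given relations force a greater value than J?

6

The elements the relations force above J are T, K, Q, H, S, P — no chain reaches any other.
That is 6.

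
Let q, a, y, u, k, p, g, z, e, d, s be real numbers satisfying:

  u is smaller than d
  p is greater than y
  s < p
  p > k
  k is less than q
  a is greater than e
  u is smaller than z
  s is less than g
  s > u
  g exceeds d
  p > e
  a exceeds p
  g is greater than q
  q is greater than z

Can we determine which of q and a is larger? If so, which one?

Following every chain through q: above q we get g; below q we get k, u, z.
a is not reached, and no chain runs the other way from a to q.
So the given relations leave the order of q and a undetermined.

undetermined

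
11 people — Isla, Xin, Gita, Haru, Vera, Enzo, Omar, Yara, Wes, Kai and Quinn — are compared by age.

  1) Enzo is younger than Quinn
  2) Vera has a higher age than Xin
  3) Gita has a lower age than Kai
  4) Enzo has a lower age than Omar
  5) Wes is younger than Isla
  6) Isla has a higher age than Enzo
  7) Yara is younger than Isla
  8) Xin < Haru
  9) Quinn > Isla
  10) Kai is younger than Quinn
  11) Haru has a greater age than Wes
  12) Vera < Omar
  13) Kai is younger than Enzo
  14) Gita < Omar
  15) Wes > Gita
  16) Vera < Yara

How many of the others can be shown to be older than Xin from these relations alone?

The elements the relations force above Xin are Vera, Yara, Haru, Isla, Quinn, Omar — no chain reaches any other.
That is 6.

6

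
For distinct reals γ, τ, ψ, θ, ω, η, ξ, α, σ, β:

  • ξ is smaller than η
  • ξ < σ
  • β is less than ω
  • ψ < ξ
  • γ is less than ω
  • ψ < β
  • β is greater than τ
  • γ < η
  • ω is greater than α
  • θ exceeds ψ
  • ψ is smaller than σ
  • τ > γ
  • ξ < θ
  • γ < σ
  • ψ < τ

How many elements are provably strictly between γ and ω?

The relations place γ below ω. An element lies strictly between them when it is forced above γ and also forced below ω.
Above γ: {τ, β, σ, η}. Below ω: {ψ, τ, β, α}.
Intersection: {τ, β} — 2.

2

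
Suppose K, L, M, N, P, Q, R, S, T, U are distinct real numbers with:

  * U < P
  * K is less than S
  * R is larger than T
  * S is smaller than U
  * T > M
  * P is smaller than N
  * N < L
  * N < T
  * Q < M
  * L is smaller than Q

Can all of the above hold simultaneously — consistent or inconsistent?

consistent

Every relation is compatible with K < S < U < P < N < L < Q < M < T < R; the set is consistent.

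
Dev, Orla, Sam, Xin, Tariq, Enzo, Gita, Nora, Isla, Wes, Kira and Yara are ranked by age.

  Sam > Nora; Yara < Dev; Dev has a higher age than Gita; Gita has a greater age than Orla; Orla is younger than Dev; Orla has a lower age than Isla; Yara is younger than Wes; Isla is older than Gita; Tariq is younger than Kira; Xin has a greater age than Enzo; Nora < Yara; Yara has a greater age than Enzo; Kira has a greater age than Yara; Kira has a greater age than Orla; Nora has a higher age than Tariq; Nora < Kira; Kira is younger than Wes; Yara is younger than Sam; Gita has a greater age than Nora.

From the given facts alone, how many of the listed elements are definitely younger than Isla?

4

Directly below Isla: Orla, Gita.
One step further: Nora (3 so far).
One step further: Tariq (4 so far).
No other element is forced below Isla by the given relations, so the count is 4.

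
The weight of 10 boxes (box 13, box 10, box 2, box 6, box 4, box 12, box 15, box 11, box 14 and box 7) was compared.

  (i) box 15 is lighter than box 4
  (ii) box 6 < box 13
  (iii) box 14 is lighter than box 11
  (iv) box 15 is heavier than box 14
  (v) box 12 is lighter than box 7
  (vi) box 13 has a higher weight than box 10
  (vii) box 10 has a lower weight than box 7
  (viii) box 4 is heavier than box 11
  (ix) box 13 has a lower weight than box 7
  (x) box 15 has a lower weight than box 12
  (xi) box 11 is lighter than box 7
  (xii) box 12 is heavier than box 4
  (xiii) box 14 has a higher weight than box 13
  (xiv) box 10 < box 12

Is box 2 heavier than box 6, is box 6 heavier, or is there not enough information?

Following every chain through box 6: above box 6 we get box 13, box 14, box 15, box 11, box 4, box 12, box 7.
box 2 is not reached, and no chain runs the other way from box 2 to box 6.
So the given relations leave the order of box 6 and box 2 undetermined.

undetermined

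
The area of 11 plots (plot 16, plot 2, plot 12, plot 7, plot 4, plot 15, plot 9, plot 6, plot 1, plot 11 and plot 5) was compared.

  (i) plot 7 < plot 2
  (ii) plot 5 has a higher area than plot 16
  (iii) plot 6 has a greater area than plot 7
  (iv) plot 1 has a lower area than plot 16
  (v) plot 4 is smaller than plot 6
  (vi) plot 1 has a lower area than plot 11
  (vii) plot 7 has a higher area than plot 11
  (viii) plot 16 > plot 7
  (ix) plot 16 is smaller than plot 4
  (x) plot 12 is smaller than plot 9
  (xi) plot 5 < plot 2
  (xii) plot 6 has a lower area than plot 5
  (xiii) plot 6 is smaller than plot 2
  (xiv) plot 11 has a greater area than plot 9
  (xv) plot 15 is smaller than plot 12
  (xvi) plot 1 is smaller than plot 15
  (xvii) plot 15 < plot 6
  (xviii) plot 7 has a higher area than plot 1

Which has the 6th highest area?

Chaining the given pairs: plot 1 < plot 15 < plot 12 < plot 9 < plot 11 < plot 7 < plot 16 < plot 4 < plot 6 < plot 5 < plot 2.
The 6th largest is plot 7.

plot 7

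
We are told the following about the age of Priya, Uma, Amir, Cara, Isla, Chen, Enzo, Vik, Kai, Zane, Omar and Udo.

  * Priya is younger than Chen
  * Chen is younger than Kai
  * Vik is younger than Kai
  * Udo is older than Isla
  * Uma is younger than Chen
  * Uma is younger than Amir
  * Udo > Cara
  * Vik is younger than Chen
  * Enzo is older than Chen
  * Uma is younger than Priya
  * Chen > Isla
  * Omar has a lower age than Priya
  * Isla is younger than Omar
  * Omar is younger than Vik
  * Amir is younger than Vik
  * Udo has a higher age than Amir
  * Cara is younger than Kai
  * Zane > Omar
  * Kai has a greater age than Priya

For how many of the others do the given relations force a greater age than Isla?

The elements the relations force above Isla are Omar, Priya, Vik, Chen, Zane, Udo, Enzo, Kai — no chain reaches any other.
That is 8.

8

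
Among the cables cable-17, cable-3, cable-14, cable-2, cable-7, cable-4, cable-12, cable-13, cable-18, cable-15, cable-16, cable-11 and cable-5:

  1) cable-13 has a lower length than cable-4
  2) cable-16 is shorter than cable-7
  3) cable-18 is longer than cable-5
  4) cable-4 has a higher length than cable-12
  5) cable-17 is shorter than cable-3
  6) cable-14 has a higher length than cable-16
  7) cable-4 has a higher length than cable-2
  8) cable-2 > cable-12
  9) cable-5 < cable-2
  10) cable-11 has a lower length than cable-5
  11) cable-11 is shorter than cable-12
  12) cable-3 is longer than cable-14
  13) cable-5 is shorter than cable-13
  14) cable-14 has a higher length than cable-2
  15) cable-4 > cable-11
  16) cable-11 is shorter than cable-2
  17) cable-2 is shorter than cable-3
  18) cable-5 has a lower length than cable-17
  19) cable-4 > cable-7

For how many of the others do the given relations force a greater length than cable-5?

7

Directly above cable-5: cable-18, cable-13, cable-2, cable-17.
One step further: cable-14, cable-3, cable-4 (7 so far).
No other element is forced above cable-5 by the given relations, so the count is 7.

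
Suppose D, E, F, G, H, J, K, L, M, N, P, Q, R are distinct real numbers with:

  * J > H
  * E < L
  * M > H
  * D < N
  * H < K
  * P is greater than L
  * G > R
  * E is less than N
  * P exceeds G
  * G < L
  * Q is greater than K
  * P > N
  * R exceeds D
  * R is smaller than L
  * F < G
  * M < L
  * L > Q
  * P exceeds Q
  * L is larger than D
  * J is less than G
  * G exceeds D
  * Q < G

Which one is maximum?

D is not greatest since D < N; E is not greatest since E < N; H is not greatest since H < J; K is not greatest since K < Q; M is not greatest since M < L; N is not greatest since N < P; Q is not greatest since Q < P; R is not greatest since R < G; J is not greatest since J < G; F is not greatest since F < G; G is not greatest since G < P; L is not greatest since L < P.
Only P has nothing above it, so P is the maximum.

P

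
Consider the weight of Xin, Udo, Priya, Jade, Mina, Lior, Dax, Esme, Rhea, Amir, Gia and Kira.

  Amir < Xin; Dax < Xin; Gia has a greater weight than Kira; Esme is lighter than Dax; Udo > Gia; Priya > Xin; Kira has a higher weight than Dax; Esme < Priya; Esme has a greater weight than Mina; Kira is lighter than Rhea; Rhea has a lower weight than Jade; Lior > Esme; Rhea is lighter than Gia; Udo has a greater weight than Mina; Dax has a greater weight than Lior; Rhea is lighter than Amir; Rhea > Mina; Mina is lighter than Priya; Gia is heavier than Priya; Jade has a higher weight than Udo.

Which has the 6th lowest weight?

Rhea

Chaining the given pairs: Mina < Esme < Lior < Dax < Kira < Rhea < Amir < Xin < Priya < Gia < Udo < Jade.
The 6th smallest is Rhea.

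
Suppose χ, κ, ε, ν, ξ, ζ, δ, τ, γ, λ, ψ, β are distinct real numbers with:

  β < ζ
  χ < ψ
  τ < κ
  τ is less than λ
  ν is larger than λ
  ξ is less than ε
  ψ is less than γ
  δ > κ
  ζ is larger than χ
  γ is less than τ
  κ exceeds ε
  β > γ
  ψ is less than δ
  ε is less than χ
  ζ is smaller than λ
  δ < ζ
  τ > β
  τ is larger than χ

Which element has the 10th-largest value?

Piecing the relations together gives one ordering: ξ < ε < χ < ψ < γ < β < τ < κ < δ < ζ < λ < ν.
Counting 10 from the largest end gives χ.

χ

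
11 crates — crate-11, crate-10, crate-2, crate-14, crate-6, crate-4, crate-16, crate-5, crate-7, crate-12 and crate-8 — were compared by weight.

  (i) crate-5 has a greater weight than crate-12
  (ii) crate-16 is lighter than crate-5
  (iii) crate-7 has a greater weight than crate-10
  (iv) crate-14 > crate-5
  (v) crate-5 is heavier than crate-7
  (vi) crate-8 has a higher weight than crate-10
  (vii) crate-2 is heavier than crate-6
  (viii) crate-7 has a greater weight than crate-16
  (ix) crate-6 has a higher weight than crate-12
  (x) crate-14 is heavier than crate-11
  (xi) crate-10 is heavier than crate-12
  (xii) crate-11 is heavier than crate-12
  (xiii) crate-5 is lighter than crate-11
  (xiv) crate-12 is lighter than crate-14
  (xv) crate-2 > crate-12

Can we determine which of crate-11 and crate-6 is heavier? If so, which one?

Following every chain through crate-6: above crate-6 we get crate-2; below crate-6 we get crate-12.
crate-11 is not reached, and no chain runs the other way from crate-11 to crate-6.
So the given relations leave the order of crate-6 and crate-11 undetermined.

undetermined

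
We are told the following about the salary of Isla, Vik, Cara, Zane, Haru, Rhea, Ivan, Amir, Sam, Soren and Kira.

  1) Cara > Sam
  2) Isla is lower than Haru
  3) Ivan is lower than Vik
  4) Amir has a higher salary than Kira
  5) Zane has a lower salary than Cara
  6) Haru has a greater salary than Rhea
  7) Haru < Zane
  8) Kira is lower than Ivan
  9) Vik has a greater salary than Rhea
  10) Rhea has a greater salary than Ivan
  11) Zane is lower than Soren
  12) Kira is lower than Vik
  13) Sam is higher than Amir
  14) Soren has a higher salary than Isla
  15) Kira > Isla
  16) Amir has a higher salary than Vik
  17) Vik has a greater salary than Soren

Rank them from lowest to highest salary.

Isla < Kira < Ivan < Rhea < Haru < Zane < Soren < Vik < Amir < Sam < Cara

Nothing is placed below Isla, so it is least; from there Isla < Kira; Kira < Ivan; Ivan < Rhea; Rhea < Haru; Haru < Zane; Zane < Soren; Soren < Vik; Vik < Amir; Amir < Sam; Sam < Cara, each given directly.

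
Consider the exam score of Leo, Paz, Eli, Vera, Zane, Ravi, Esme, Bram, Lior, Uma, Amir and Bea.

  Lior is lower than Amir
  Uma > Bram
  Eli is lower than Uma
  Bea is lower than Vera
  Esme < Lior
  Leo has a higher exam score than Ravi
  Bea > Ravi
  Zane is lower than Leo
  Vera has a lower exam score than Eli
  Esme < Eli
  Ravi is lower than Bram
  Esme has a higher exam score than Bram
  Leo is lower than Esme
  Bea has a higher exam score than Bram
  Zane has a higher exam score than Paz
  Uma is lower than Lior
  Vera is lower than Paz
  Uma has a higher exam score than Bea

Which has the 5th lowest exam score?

Paz

Chaining the given pairs: Ravi < Bram < Bea < Vera < Paz < Zane < Leo < Esme < Eli < Uma < Lior < Amir.
Counting 5 from the smallest end gives Paz.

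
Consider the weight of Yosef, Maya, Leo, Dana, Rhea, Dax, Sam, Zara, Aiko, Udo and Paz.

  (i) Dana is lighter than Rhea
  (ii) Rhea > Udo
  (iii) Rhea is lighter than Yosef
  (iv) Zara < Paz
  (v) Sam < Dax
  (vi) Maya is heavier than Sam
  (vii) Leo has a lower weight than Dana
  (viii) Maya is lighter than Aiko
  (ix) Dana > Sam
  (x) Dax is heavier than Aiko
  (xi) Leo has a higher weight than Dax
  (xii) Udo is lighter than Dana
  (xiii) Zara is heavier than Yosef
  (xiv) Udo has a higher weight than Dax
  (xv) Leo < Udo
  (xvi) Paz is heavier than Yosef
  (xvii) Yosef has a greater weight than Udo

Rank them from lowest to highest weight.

Nothing is placed below Sam, so it is least; from there Sam < Maya; Maya < Aiko; Aiko < Dax; Dax < Leo; Leo < Udo; Udo < Dana; Dana < Rhea; Rhea < Yosef; Yosef < Zara; Zara < Paz, each given directly.

Sam < Maya < Aiko < Dax < Leo < Udo < Dana < Rhea < Yosef < Zara < Paz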